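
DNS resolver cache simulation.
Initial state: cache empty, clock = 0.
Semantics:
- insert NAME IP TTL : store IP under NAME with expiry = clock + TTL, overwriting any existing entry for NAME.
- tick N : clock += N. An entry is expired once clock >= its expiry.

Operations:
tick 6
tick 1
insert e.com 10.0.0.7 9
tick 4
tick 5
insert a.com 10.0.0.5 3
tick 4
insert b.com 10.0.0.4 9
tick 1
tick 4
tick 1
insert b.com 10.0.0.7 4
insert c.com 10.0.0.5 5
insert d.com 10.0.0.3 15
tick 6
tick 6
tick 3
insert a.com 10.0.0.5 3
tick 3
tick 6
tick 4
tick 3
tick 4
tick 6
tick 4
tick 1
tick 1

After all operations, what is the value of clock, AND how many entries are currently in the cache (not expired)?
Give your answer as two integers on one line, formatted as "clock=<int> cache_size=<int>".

Op 1: tick 6 -> clock=6.
Op 2: tick 1 -> clock=7.
Op 3: insert e.com -> 10.0.0.7 (expiry=7+9=16). clock=7
Op 4: tick 4 -> clock=11.
Op 5: tick 5 -> clock=16. purged={e.com}
Op 6: insert a.com -> 10.0.0.5 (expiry=16+3=19). clock=16
Op 7: tick 4 -> clock=20. purged={a.com}
Op 8: insert b.com -> 10.0.0.4 (expiry=20+9=29). clock=20
Op 9: tick 1 -> clock=21.
Op 10: tick 4 -> clock=25.
Op 11: tick 1 -> clock=26.
Op 12: insert b.com -> 10.0.0.7 (expiry=26+4=30). clock=26
Op 13: insert c.com -> 10.0.0.5 (expiry=26+5=31). clock=26
Op 14: insert d.com -> 10.0.0.3 (expiry=26+15=41). clock=26
Op 15: tick 6 -> clock=32. purged={b.com,c.com}
Op 16: tick 6 -> clock=38.
Op 17: tick 3 -> clock=41. purged={d.com}
Op 18: insert a.com -> 10.0.0.5 (expiry=41+3=44). clock=41
Op 19: tick 3 -> clock=44. purged={a.com}
Op 20: tick 6 -> clock=50.
Op 21: tick 4 -> clock=54.
Op 22: tick 3 -> clock=57.
Op 23: tick 4 -> clock=61.
Op 24: tick 6 -> clock=67.
Op 25: tick 4 -> clock=71.
Op 26: tick 1 -> clock=72.
Op 27: tick 1 -> clock=73.
Final clock = 73
Final cache (unexpired): {} -> size=0

Answer: clock=73 cache_size=0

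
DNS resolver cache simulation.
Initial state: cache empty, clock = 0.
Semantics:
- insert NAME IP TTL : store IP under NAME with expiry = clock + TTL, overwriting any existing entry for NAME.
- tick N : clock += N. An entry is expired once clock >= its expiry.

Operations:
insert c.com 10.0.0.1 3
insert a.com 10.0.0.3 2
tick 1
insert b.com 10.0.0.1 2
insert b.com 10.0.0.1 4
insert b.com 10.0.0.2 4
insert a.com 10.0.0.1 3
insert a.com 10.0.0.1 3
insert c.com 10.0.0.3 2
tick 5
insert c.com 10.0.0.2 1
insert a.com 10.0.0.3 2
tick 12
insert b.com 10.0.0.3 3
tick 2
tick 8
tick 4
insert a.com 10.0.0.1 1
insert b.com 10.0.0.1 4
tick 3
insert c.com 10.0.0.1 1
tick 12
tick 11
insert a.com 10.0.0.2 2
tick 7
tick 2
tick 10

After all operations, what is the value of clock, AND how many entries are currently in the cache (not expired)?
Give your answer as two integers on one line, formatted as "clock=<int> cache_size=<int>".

Answer: clock=77 cache_size=0

Derivation:
Op 1: insert c.com -> 10.0.0.1 (expiry=0+3=3). clock=0
Op 2: insert a.com -> 10.0.0.3 (expiry=0+2=2). clock=0
Op 3: tick 1 -> clock=1.
Op 4: insert b.com -> 10.0.0.1 (expiry=1+2=3). clock=1
Op 5: insert b.com -> 10.0.0.1 (expiry=1+4=5). clock=1
Op 6: insert b.com -> 10.0.0.2 (expiry=1+4=5). clock=1
Op 7: insert a.com -> 10.0.0.1 (expiry=1+3=4). clock=1
Op 8: insert a.com -> 10.0.0.1 (expiry=1+3=4). clock=1
Op 9: insert c.com -> 10.0.0.3 (expiry=1+2=3). clock=1
Op 10: tick 5 -> clock=6. purged={a.com,b.com,c.com}
Op 11: insert c.com -> 10.0.0.2 (expiry=6+1=7). clock=6
Op 12: insert a.com -> 10.0.0.3 (expiry=6+2=8). clock=6
Op 13: tick 12 -> clock=18. purged={a.com,c.com}
Op 14: insert b.com -> 10.0.0.3 (expiry=18+3=21). clock=18
Op 15: tick 2 -> clock=20.
Op 16: tick 8 -> clock=28. purged={b.com}
Op 17: tick 4 -> clock=32.
Op 18: insert a.com -> 10.0.0.1 (expiry=32+1=33). clock=32
Op 19: insert b.com -> 10.0.0.1 (expiry=32+4=36). clock=32
Op 20: tick 3 -> clock=35. purged={a.com}
Op 21: insert c.com -> 10.0.0.1 (expiry=35+1=36). clock=35
Op 22: tick 12 -> clock=47. purged={b.com,c.com}
Op 23: tick 11 -> clock=58.
Op 24: insert a.com -> 10.0.0.2 (expiry=58+2=60). clock=58
Op 25: tick 7 -> clock=65. purged={a.com}
Op 26: tick 2 -> clock=67.
Op 27: tick 10 -> clock=77.
Final clock = 77
Final cache (unexpired): {} -> size=0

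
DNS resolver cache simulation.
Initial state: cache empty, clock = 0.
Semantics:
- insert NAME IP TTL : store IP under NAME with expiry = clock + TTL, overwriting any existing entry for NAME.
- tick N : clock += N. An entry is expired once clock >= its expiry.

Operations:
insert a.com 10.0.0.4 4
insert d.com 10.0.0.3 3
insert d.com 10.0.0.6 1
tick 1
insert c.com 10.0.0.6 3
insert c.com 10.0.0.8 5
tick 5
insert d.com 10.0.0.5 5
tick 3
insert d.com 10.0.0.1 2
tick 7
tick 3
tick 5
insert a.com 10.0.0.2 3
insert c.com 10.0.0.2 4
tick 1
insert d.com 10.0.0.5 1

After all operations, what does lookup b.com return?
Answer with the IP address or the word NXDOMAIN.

Op 1: insert a.com -> 10.0.0.4 (expiry=0+4=4). clock=0
Op 2: insert d.com -> 10.0.0.3 (expiry=0+3=3). clock=0
Op 3: insert d.com -> 10.0.0.6 (expiry=0+1=1). clock=0
Op 4: tick 1 -> clock=1. purged={d.com}
Op 5: insert c.com -> 10.0.0.6 (expiry=1+3=4). clock=1
Op 6: insert c.com -> 10.0.0.8 (expiry=1+5=6). clock=1
Op 7: tick 5 -> clock=6. purged={a.com,c.com}
Op 8: insert d.com -> 10.0.0.5 (expiry=6+5=11). clock=6
Op 9: tick 3 -> clock=9.
Op 10: insert d.com -> 10.0.0.1 (expiry=9+2=11). clock=9
Op 11: tick 7 -> clock=16. purged={d.com}
Op 12: tick 3 -> clock=19.
Op 13: tick 5 -> clock=24.
Op 14: insert a.com -> 10.0.0.2 (expiry=24+3=27). clock=24
Op 15: insert c.com -> 10.0.0.2 (expiry=24+4=28). clock=24
Op 16: tick 1 -> clock=25.
Op 17: insert d.com -> 10.0.0.5 (expiry=25+1=26). clock=25
lookup b.com: not in cache (expired or never inserted)

Answer: NXDOMAIN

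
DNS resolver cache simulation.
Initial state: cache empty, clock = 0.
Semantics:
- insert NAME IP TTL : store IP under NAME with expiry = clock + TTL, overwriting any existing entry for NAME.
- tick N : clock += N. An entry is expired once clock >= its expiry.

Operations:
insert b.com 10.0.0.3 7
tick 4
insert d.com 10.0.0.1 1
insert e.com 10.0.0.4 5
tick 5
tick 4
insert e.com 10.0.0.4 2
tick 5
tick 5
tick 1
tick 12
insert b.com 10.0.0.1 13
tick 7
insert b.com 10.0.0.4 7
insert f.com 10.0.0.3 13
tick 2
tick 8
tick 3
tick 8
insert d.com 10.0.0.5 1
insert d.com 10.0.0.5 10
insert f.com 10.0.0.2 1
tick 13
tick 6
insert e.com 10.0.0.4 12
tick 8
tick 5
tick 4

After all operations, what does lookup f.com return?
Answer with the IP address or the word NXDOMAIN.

Op 1: insert b.com -> 10.0.0.3 (expiry=0+7=7). clock=0
Op 2: tick 4 -> clock=4.
Op 3: insert d.com -> 10.0.0.1 (expiry=4+1=5). clock=4
Op 4: insert e.com -> 10.0.0.4 (expiry=4+5=9). clock=4
Op 5: tick 5 -> clock=9. purged={b.com,d.com,e.com}
Op 6: tick 4 -> clock=13.
Op 7: insert e.com -> 10.0.0.4 (expiry=13+2=15). clock=13
Op 8: tick 5 -> clock=18. purged={e.com}
Op 9: tick 5 -> clock=23.
Op 10: tick 1 -> clock=24.
Op 11: tick 12 -> clock=36.
Op 12: insert b.com -> 10.0.0.1 (expiry=36+13=49). clock=36
Op 13: tick 7 -> clock=43.
Op 14: insert b.com -> 10.0.0.4 (expiry=43+7=50). clock=43
Op 15: insert f.com -> 10.0.0.3 (expiry=43+13=56). clock=43
Op 16: tick 2 -> clock=45.
Op 17: tick 8 -> clock=53. purged={b.com}
Op 18: tick 3 -> clock=56. purged={f.com}
Op 19: tick 8 -> clock=64.
Op 20: insert d.com -> 10.0.0.5 (expiry=64+1=65). clock=64
Op 21: insert d.com -> 10.0.0.5 (expiry=64+10=74). clock=64
Op 22: insert f.com -> 10.0.0.2 (expiry=64+1=65). clock=64
Op 23: tick 13 -> clock=77. purged={d.com,f.com}
Op 24: tick 6 -> clock=83.
Op 25: insert e.com -> 10.0.0.4 (expiry=83+12=95). clock=83
Op 26: tick 8 -> clock=91.
Op 27: tick 5 -> clock=96. purged={e.com}
Op 28: tick 4 -> clock=100.
lookup f.com: not in cache (expired or never inserted)

Answer: NXDOMAIN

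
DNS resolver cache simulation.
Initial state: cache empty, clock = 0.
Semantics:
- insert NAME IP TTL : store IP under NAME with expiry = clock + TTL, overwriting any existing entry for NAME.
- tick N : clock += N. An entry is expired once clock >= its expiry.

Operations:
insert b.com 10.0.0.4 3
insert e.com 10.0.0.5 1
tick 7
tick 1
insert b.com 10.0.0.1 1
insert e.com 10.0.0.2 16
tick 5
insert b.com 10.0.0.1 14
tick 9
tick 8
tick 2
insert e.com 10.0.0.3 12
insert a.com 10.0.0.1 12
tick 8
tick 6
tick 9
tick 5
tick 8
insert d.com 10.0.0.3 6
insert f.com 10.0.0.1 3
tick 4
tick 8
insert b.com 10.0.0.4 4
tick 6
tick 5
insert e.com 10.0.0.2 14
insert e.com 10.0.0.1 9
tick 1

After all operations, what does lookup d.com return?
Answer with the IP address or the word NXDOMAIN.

Op 1: insert b.com -> 10.0.0.4 (expiry=0+3=3). clock=0
Op 2: insert e.com -> 10.0.0.5 (expiry=0+1=1). clock=0
Op 3: tick 7 -> clock=7. purged={b.com,e.com}
Op 4: tick 1 -> clock=8.
Op 5: insert b.com -> 10.0.0.1 (expiry=8+1=9). clock=8
Op 6: insert e.com -> 10.0.0.2 (expiry=8+16=24). clock=8
Op 7: tick 5 -> clock=13. purged={b.com}
Op 8: insert b.com -> 10.0.0.1 (expiry=13+14=27). clock=13
Op 9: tick 9 -> clock=22.
Op 10: tick 8 -> clock=30. purged={b.com,e.com}
Op 11: tick 2 -> clock=32.
Op 12: insert e.com -> 10.0.0.3 (expiry=32+12=44). clock=32
Op 13: insert a.com -> 10.0.0.1 (expiry=32+12=44). clock=32
Op 14: tick 8 -> clock=40.
Op 15: tick 6 -> clock=46. purged={a.com,e.com}
Op 16: tick 9 -> clock=55.
Op 17: tick 5 -> clock=60.
Op 18: tick 8 -> clock=68.
Op 19: insert d.com -> 10.0.0.3 (expiry=68+6=74). clock=68
Op 20: insert f.com -> 10.0.0.1 (expiry=68+3=71). clock=68
Op 21: tick 4 -> clock=72. purged={f.com}
Op 22: tick 8 -> clock=80. purged={d.com}
Op 23: insert b.com -> 10.0.0.4 (expiry=80+4=84). clock=80
Op 24: tick 6 -> clock=86. purged={b.com}
Op 25: tick 5 -> clock=91.
Op 26: insert e.com -> 10.0.0.2 (expiry=91+14=105). clock=91
Op 27: insert e.com -> 10.0.0.1 (expiry=91+9=100). clock=91
Op 28: tick 1 -> clock=92.
lookup d.com: not in cache (expired or never inserted)

Answer: NXDOMAIN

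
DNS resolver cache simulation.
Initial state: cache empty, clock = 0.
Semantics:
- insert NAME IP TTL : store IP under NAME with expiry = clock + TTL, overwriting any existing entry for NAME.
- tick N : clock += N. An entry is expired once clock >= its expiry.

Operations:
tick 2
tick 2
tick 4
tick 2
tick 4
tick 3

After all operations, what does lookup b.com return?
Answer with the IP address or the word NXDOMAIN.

Op 1: tick 2 -> clock=2.
Op 2: tick 2 -> clock=4.
Op 3: tick 4 -> clock=8.
Op 4: tick 2 -> clock=10.
Op 5: tick 4 -> clock=14.
Op 6: tick 3 -> clock=17.
lookup b.com: not in cache (expired or never inserted)

Answer: NXDOMAIN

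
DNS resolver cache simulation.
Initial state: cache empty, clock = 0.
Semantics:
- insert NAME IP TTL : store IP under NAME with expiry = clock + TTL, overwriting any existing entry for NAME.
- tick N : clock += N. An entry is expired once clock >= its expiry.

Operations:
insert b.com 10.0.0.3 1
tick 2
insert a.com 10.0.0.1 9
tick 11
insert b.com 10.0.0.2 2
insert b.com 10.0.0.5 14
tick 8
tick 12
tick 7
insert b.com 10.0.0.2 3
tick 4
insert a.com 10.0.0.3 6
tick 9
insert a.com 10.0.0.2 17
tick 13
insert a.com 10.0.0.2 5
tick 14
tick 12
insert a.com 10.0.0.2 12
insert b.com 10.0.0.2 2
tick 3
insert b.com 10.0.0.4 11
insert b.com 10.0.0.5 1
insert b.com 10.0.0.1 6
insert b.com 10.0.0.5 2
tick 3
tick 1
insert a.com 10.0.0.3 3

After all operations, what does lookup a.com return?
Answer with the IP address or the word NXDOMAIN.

Op 1: insert b.com -> 10.0.0.3 (expiry=0+1=1). clock=0
Op 2: tick 2 -> clock=2. purged={b.com}
Op 3: insert a.com -> 10.0.0.1 (expiry=2+9=11). clock=2
Op 4: tick 11 -> clock=13. purged={a.com}
Op 5: insert b.com -> 10.0.0.2 (expiry=13+2=15). clock=13
Op 6: insert b.com -> 10.0.0.5 (expiry=13+14=27). clock=13
Op 7: tick 8 -> clock=21.
Op 8: tick 12 -> clock=33. purged={b.com}
Op 9: tick 7 -> clock=40.
Op 10: insert b.com -> 10.0.0.2 (expiry=40+3=43). clock=40
Op 11: tick 4 -> clock=44. purged={b.com}
Op 12: insert a.com -> 10.0.0.3 (expiry=44+6=50). clock=44
Op 13: tick 9 -> clock=53. purged={a.com}
Op 14: insert a.com -> 10.0.0.2 (expiry=53+17=70). clock=53
Op 15: tick 13 -> clock=66.
Op 16: insert a.com -> 10.0.0.2 (expiry=66+5=71). clock=66
Op 17: tick 14 -> clock=80. purged={a.com}
Op 18: tick 12 -> clock=92.
Op 19: insert a.com -> 10.0.0.2 (expiry=92+12=104). clock=92
Op 20: insert b.com -> 10.0.0.2 (expiry=92+2=94). clock=92
Op 21: tick 3 -> clock=95. purged={b.com}
Op 22: insert b.com -> 10.0.0.4 (expiry=95+11=106). clock=95
Op 23: insert b.com -> 10.0.0.5 (expiry=95+1=96). clock=95
Op 24: insert b.com -> 10.0.0.1 (expiry=95+6=101). clock=95
Op 25: insert b.com -> 10.0.0.5 (expiry=95+2=97). clock=95
Op 26: tick 3 -> clock=98. purged={b.com}
Op 27: tick 1 -> clock=99.
Op 28: insert a.com -> 10.0.0.3 (expiry=99+3=102). clock=99
lookup a.com: present, ip=10.0.0.3 expiry=102 > clock=99

Answer: 10.0.0.3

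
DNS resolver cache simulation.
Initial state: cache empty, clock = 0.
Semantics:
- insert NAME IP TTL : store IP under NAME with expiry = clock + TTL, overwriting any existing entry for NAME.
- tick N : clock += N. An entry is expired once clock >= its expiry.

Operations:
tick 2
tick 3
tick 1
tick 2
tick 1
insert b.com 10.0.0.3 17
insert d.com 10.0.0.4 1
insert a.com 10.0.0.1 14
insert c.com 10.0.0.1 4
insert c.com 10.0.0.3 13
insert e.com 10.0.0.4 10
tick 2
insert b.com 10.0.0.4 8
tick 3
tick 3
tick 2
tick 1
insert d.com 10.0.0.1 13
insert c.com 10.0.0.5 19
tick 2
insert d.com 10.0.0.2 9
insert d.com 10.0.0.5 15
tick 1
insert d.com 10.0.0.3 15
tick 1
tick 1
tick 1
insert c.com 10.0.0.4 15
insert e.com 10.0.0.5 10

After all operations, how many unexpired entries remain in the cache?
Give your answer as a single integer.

Op 1: tick 2 -> clock=2.
Op 2: tick 3 -> clock=5.
Op 3: tick 1 -> clock=6.
Op 4: tick 2 -> clock=8.
Op 5: tick 1 -> clock=9.
Op 6: insert b.com -> 10.0.0.3 (expiry=9+17=26). clock=9
Op 7: insert d.com -> 10.0.0.4 (expiry=9+1=10). clock=9
Op 8: insert a.com -> 10.0.0.1 (expiry=9+14=23). clock=9
Op 9: insert c.com -> 10.0.0.1 (expiry=9+4=13). clock=9
Op 10: insert c.com -> 10.0.0.3 (expiry=9+13=22). clock=9
Op 11: insert e.com -> 10.0.0.4 (expiry=9+10=19). clock=9
Op 12: tick 2 -> clock=11. purged={d.com}
Op 13: insert b.com -> 10.0.0.4 (expiry=11+8=19). clock=11
Op 14: tick 3 -> clock=14.
Op 15: tick 3 -> clock=17.
Op 16: tick 2 -> clock=19. purged={b.com,e.com}
Op 17: tick 1 -> clock=20.
Op 18: insert d.com -> 10.0.0.1 (expiry=20+13=33). clock=20
Op 19: insert c.com -> 10.0.0.5 (expiry=20+19=39). clock=20
Op 20: tick 2 -> clock=22.
Op 21: insert d.com -> 10.0.0.2 (expiry=22+9=31). clock=22
Op 22: insert d.com -> 10.0.0.5 (expiry=22+15=37). clock=22
Op 23: tick 1 -> clock=23. purged={a.com}
Op 24: insert d.com -> 10.0.0.3 (expiry=23+15=38). clock=23
Op 25: tick 1 -> clock=24.
Op 26: tick 1 -> clock=25.
Op 27: tick 1 -> clock=26.
Op 28: insert c.com -> 10.0.0.4 (expiry=26+15=41). clock=26
Op 29: insert e.com -> 10.0.0.5 (expiry=26+10=36). clock=26
Final cache (unexpired): {c.com,d.com,e.com} -> size=3

Answer: 3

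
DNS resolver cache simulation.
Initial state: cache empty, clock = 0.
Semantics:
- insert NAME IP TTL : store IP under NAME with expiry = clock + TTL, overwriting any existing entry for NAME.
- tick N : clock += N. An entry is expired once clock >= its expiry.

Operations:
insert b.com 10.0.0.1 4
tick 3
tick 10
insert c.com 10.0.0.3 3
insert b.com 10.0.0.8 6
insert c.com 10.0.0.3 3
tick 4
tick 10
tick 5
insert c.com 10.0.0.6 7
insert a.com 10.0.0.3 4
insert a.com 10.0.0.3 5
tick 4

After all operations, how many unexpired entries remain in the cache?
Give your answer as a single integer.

Answer: 2

Derivation:
Op 1: insert b.com -> 10.0.0.1 (expiry=0+4=4). clock=0
Op 2: tick 3 -> clock=3.
Op 3: tick 10 -> clock=13. purged={b.com}
Op 4: insert c.com -> 10.0.0.3 (expiry=13+3=16). clock=13
Op 5: insert b.com -> 10.0.0.8 (expiry=13+6=19). clock=13
Op 6: insert c.com -> 10.0.0.3 (expiry=13+3=16). clock=13
Op 7: tick 4 -> clock=17. purged={c.com}
Op 8: tick 10 -> clock=27. purged={b.com}
Op 9: tick 5 -> clock=32.
Op 10: insert c.com -> 10.0.0.6 (expiry=32+7=39). clock=32
Op 11: insert a.com -> 10.0.0.3 (expiry=32+4=36). clock=32
Op 12: insert a.com -> 10.0.0.3 (expiry=32+5=37). clock=32
Op 13: tick 4 -> clock=36.
Final cache (unexpired): {a.com,c.com} -> size=2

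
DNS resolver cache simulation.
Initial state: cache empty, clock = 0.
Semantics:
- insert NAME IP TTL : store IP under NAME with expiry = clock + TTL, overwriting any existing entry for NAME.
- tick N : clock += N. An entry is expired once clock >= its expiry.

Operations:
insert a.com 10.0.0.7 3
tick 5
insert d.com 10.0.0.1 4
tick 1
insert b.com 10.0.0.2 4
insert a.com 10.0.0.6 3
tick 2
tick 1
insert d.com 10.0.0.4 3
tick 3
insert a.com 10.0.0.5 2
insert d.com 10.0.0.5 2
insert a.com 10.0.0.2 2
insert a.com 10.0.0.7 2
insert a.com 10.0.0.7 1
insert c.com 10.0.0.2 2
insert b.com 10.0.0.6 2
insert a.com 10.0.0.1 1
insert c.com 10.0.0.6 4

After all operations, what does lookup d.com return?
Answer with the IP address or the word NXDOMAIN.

Op 1: insert a.com -> 10.0.0.7 (expiry=0+3=3). clock=0
Op 2: tick 5 -> clock=5. purged={a.com}
Op 3: insert d.com -> 10.0.0.1 (expiry=5+4=9). clock=5
Op 4: tick 1 -> clock=6.
Op 5: insert b.com -> 10.0.0.2 (expiry=6+4=10). clock=6
Op 6: insert a.com -> 10.0.0.6 (expiry=6+3=9). clock=6
Op 7: tick 2 -> clock=8.
Op 8: tick 1 -> clock=9. purged={a.com,d.com}
Op 9: insert d.com -> 10.0.0.4 (expiry=9+3=12). clock=9
Op 10: tick 3 -> clock=12. purged={b.com,d.com}
Op 11: insert a.com -> 10.0.0.5 (expiry=12+2=14). clock=12
Op 12: insert d.com -> 10.0.0.5 (expiry=12+2=14). clock=12
Op 13: insert a.com -> 10.0.0.2 (expiry=12+2=14). clock=12
Op 14: insert a.com -> 10.0.0.7 (expiry=12+2=14). clock=12
Op 15: insert a.com -> 10.0.0.7 (expiry=12+1=13). clock=12
Op 16: insert c.com -> 10.0.0.2 (expiry=12+2=14). clock=12
Op 17: insert b.com -> 10.0.0.6 (expiry=12+2=14). clock=12
Op 18: insert a.com -> 10.0.0.1 (expiry=12+1=13). clock=12
Op 19: insert c.com -> 10.0.0.6 (expiry=12+4=16). clock=12
lookup d.com: present, ip=10.0.0.5 expiry=14 > clock=12

Answer: 10.0.0.5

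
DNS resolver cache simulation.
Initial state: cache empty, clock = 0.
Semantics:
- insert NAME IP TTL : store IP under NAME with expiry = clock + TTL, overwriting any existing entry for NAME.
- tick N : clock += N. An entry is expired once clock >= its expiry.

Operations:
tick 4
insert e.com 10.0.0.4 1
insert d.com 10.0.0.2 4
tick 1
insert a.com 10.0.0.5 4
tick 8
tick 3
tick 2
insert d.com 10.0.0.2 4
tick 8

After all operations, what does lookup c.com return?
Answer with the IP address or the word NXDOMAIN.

Answer: NXDOMAIN

Derivation:
Op 1: tick 4 -> clock=4.
Op 2: insert e.com -> 10.0.0.4 (expiry=4+1=5). clock=4
Op 3: insert d.com -> 10.0.0.2 (expiry=4+4=8). clock=4
Op 4: tick 1 -> clock=5. purged={e.com}
Op 5: insert a.com -> 10.0.0.5 (expiry=5+4=9). clock=5
Op 6: tick 8 -> clock=13. purged={a.com,d.com}
Op 7: tick 3 -> clock=16.
Op 8: tick 2 -> clock=18.
Op 9: insert d.com -> 10.0.0.2 (expiry=18+4=22). clock=18
Op 10: tick 8 -> clock=26. purged={d.com}
lookup c.com: not in cache (expired or never inserted)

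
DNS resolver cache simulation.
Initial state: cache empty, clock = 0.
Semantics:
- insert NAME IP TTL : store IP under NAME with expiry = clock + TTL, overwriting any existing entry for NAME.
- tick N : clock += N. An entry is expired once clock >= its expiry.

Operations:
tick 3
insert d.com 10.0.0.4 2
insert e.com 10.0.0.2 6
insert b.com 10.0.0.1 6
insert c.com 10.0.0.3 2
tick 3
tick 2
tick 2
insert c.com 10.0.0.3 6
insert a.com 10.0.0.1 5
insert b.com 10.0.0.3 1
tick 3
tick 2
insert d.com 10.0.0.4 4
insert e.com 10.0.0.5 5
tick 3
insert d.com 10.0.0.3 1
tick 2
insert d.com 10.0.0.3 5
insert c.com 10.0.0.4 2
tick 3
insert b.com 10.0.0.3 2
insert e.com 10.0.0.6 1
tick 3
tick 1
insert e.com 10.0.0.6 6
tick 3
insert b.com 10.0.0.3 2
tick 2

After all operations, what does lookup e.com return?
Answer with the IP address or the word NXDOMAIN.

Answer: 10.0.0.6

Derivation:
Op 1: tick 3 -> clock=3.
Op 2: insert d.com -> 10.0.0.4 (expiry=3+2=5). clock=3
Op 3: insert e.com -> 10.0.0.2 (expiry=3+6=9). clock=3
Op 4: insert b.com -> 10.0.0.1 (expiry=3+6=9). clock=3
Op 5: insert c.com -> 10.0.0.3 (expiry=3+2=5). clock=3
Op 6: tick 3 -> clock=6. purged={c.com,d.com}
Op 7: tick 2 -> clock=8.
Op 8: tick 2 -> clock=10. purged={b.com,e.com}
Op 9: insert c.com -> 10.0.0.3 (expiry=10+6=16). clock=10
Op 10: insert a.com -> 10.0.0.1 (expiry=10+5=15). clock=10
Op 11: insert b.com -> 10.0.0.3 (expiry=10+1=11). clock=10
Op 12: tick 3 -> clock=13. purged={b.com}
Op 13: tick 2 -> clock=15. purged={a.com}
Op 14: insert d.com -> 10.0.0.4 (expiry=15+4=19). clock=15
Op 15: insert e.com -> 10.0.0.5 (expiry=15+5=20). clock=15
Op 16: tick 3 -> clock=18. purged={c.com}
Op 17: insert d.com -> 10.0.0.3 (expiry=18+1=19). clock=18
Op 18: tick 2 -> clock=20. purged={d.com,e.com}
Op 19: insert d.com -> 10.0.0.3 (expiry=20+5=25). clock=20
Op 20: insert c.com -> 10.0.0.4 (expiry=20+2=22). clock=20
Op 21: tick 3 -> clock=23. purged={c.com}
Op 22: insert b.com -> 10.0.0.3 (expiry=23+2=25). clock=23
Op 23: insert e.com -> 10.0.0.6 (expiry=23+1=24). clock=23
Op 24: tick 3 -> clock=26. purged={b.com,d.com,e.com}
Op 25: tick 1 -> clock=27.
Op 26: insert e.com -> 10.0.0.6 (expiry=27+6=33). clock=27
Op 27: tick 3 -> clock=30.
Op 28: insert b.com -> 10.0.0.3 (expiry=30+2=32). clock=30
Op 29: tick 2 -> clock=32. purged={b.com}
lookup e.com: present, ip=10.0.0.6 expiry=33 > clock=32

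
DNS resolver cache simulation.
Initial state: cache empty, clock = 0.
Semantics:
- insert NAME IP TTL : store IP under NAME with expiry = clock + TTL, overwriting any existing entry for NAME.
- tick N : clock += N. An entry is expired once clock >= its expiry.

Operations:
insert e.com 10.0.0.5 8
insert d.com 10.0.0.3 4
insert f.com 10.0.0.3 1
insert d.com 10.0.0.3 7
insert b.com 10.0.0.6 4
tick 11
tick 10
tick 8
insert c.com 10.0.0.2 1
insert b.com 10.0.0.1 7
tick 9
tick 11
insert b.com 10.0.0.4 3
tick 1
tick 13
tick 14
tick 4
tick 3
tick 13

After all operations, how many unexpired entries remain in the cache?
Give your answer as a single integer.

Op 1: insert e.com -> 10.0.0.5 (expiry=0+8=8). clock=0
Op 2: insert d.com -> 10.0.0.3 (expiry=0+4=4). clock=0
Op 3: insert f.com -> 10.0.0.3 (expiry=0+1=1). clock=0
Op 4: insert d.com -> 10.0.0.3 (expiry=0+7=7). clock=0
Op 5: insert b.com -> 10.0.0.6 (expiry=0+4=4). clock=0
Op 6: tick 11 -> clock=11. purged={b.com,d.com,e.com,f.com}
Op 7: tick 10 -> clock=21.
Op 8: tick 8 -> clock=29.
Op 9: insert c.com -> 10.0.0.2 (expiry=29+1=30). clock=29
Op 10: insert b.com -> 10.0.0.1 (expiry=29+7=36). clock=29
Op 11: tick 9 -> clock=38. purged={b.com,c.com}
Op 12: tick 11 -> clock=49.
Op 13: insert b.com -> 10.0.0.4 (expiry=49+3=52). clock=49
Op 14: tick 1 -> clock=50.
Op 15: tick 13 -> clock=63. purged={b.com}
Op 16: tick 14 -> clock=77.
Op 17: tick 4 -> clock=81.
Op 18: tick 3 -> clock=84.
Op 19: tick 13 -> clock=97.
Final cache (unexpired): {} -> size=0

Answer: 0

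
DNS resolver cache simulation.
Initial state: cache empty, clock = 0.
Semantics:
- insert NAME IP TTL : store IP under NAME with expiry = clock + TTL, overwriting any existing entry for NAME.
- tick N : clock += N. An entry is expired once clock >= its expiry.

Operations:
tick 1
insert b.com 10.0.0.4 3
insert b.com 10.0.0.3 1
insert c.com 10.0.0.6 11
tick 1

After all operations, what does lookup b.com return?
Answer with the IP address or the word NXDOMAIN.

Answer: NXDOMAIN

Derivation:
Op 1: tick 1 -> clock=1.
Op 2: insert b.com -> 10.0.0.4 (expiry=1+3=4). clock=1
Op 3: insert b.com -> 10.0.0.3 (expiry=1+1=2). clock=1
Op 4: insert c.com -> 10.0.0.6 (expiry=1+11=12). clock=1
Op 5: tick 1 -> clock=2. purged={b.com}
lookup b.com: not in cache (expired or never inserted)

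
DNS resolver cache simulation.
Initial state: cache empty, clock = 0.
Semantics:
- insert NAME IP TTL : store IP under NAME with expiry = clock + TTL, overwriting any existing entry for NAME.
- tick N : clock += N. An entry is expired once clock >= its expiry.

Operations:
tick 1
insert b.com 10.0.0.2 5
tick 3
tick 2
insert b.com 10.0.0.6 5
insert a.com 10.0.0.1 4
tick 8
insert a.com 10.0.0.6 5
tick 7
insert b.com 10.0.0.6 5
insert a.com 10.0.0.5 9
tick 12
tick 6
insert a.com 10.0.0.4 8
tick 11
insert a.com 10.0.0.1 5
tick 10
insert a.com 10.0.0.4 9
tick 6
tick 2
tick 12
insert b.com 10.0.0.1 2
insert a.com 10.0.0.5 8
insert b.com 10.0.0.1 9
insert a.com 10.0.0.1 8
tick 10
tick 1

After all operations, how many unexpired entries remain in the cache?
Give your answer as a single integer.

Answer: 0

Derivation:
Op 1: tick 1 -> clock=1.
Op 2: insert b.com -> 10.0.0.2 (expiry=1+5=6). clock=1
Op 3: tick 3 -> clock=4.
Op 4: tick 2 -> clock=6. purged={b.com}
Op 5: insert b.com -> 10.0.0.6 (expiry=6+5=11). clock=6
Op 6: insert a.com -> 10.0.0.1 (expiry=6+4=10). clock=6
Op 7: tick 8 -> clock=14. purged={a.com,b.com}
Op 8: insert a.com -> 10.0.0.6 (expiry=14+5=19). clock=14
Op 9: tick 7 -> clock=21. purged={a.com}
Op 10: insert b.com -> 10.0.0.6 (expiry=21+5=26). clock=21
Op 11: insert a.com -> 10.0.0.5 (expiry=21+9=30). clock=21
Op 12: tick 12 -> clock=33. purged={a.com,b.com}
Op 13: tick 6 -> clock=39.
Op 14: insert a.com -> 10.0.0.4 (expiry=39+8=47). clock=39
Op 15: tick 11 -> clock=50. purged={a.com}
Op 16: insert a.com -> 10.0.0.1 (expiry=50+5=55). clock=50
Op 17: tick 10 -> clock=60. purged={a.com}
Op 18: insert a.com -> 10.0.0.4 (expiry=60+9=69). clock=60
Op 19: tick 6 -> clock=66.
Op 20: tick 2 -> clock=68.
Op 21: tick 12 -> clock=80. purged={a.com}
Op 22: insert b.com -> 10.0.0.1 (expiry=80+2=82). clock=80
Op 23: insert a.com -> 10.0.0.5 (expiry=80+8=88). clock=80
Op 24: insert b.com -> 10.0.0.1 (expiry=80+9=89). clock=80
Op 25: insert a.com -> 10.0.0.1 (expiry=80+8=88). clock=80
Op 26: tick 10 -> clock=90. purged={a.com,b.com}
Op 27: tick 1 -> clock=91.
Final cache (unexpired): {} -> size=0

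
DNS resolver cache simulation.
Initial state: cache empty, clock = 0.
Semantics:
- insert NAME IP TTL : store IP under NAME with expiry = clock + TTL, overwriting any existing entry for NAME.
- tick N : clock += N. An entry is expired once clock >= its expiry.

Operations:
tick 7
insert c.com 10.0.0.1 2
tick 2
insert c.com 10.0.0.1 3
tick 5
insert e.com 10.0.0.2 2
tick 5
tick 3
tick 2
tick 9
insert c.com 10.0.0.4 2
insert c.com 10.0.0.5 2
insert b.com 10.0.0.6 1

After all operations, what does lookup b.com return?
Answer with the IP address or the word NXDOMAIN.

Answer: 10.0.0.6

Derivation:
Op 1: tick 7 -> clock=7.
Op 2: insert c.com -> 10.0.0.1 (expiry=7+2=9). clock=7
Op 3: tick 2 -> clock=9. purged={c.com}
Op 4: insert c.com -> 10.0.0.1 (expiry=9+3=12). clock=9
Op 5: tick 5 -> clock=14. purged={c.com}
Op 6: insert e.com -> 10.0.0.2 (expiry=14+2=16). clock=14
Op 7: tick 5 -> clock=19. purged={e.com}
Op 8: tick 3 -> clock=22.
Op 9: tick 2 -> clock=24.
Op 10: tick 9 -> clock=33.
Op 11: insert c.com -> 10.0.0.4 (expiry=33+2=35). clock=33
Op 12: insert c.com -> 10.0.0.5 (expiry=33+2=35). clock=33
Op 13: insert b.com -> 10.0.0.6 (expiry=33+1=34). clock=33
lookup b.com: present, ip=10.0.0.6 expiry=34 > clock=33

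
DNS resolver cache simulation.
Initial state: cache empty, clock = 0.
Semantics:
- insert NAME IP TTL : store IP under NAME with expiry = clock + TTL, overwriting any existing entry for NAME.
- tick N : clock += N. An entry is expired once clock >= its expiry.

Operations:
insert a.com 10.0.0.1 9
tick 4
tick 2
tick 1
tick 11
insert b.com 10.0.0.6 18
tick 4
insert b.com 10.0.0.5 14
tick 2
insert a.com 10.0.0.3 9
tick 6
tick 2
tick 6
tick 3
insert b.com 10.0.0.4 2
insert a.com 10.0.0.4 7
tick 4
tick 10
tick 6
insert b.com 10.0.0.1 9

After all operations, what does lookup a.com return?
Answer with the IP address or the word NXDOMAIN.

Op 1: insert a.com -> 10.0.0.1 (expiry=0+9=9). clock=0
Op 2: tick 4 -> clock=4.
Op 3: tick 2 -> clock=6.
Op 4: tick 1 -> clock=7.
Op 5: tick 11 -> clock=18. purged={a.com}
Op 6: insert b.com -> 10.0.0.6 (expiry=18+18=36). clock=18
Op 7: tick 4 -> clock=22.
Op 8: insert b.com -> 10.0.0.5 (expiry=22+14=36). clock=22
Op 9: tick 2 -> clock=24.
Op 10: insert a.com -> 10.0.0.3 (expiry=24+9=33). clock=24
Op 11: tick 6 -> clock=30.
Op 12: tick 2 -> clock=32.
Op 13: tick 6 -> clock=38. purged={a.com,b.com}
Op 14: tick 3 -> clock=41.
Op 15: insert b.com -> 10.0.0.4 (expiry=41+2=43). clock=41
Op 16: insert a.com -> 10.0.0.4 (expiry=41+7=48). clock=41
Op 17: tick 4 -> clock=45. purged={b.com}
Op 18: tick 10 -> clock=55. purged={a.com}
Op 19: tick 6 -> clock=61.
Op 20: insert b.com -> 10.0.0.1 (expiry=61+9=70). clock=61
lookup a.com: not in cache (expired or never inserted)

Answer: NXDOMAIN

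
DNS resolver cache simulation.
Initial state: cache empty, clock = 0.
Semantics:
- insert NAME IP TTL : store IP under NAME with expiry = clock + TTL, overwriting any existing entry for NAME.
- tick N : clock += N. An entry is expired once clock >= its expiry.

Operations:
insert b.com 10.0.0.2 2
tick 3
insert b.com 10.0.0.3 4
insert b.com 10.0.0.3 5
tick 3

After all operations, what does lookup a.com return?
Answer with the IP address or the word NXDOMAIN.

Op 1: insert b.com -> 10.0.0.2 (expiry=0+2=2). clock=0
Op 2: tick 3 -> clock=3. purged={b.com}
Op 3: insert b.com -> 10.0.0.3 (expiry=3+4=7). clock=3
Op 4: insert b.com -> 10.0.0.3 (expiry=3+5=8). clock=3
Op 5: tick 3 -> clock=6.
lookup a.com: not in cache (expired or never inserted)

Answer: NXDOMAIN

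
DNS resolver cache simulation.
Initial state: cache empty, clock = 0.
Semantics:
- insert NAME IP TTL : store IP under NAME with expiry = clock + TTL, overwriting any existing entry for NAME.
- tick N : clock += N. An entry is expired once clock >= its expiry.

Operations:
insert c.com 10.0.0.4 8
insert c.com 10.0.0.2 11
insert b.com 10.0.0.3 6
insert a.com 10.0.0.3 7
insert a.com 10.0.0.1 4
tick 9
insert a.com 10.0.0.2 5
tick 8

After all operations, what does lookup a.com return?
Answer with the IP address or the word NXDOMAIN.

Answer: NXDOMAIN

Derivation:
Op 1: insert c.com -> 10.0.0.4 (expiry=0+8=8). clock=0
Op 2: insert c.com -> 10.0.0.2 (expiry=0+11=11). clock=0
Op 3: insert b.com -> 10.0.0.3 (expiry=0+6=6). clock=0
Op 4: insert a.com -> 10.0.0.3 (expiry=0+7=7). clock=0
Op 5: insert a.com -> 10.0.0.1 (expiry=0+4=4). clock=0
Op 6: tick 9 -> clock=9. purged={a.com,b.com}
Op 7: insert a.com -> 10.0.0.2 (expiry=9+5=14). clock=9
Op 8: tick 8 -> clock=17. purged={a.com,c.com}
lookup a.com: not in cache (expired or never inserted)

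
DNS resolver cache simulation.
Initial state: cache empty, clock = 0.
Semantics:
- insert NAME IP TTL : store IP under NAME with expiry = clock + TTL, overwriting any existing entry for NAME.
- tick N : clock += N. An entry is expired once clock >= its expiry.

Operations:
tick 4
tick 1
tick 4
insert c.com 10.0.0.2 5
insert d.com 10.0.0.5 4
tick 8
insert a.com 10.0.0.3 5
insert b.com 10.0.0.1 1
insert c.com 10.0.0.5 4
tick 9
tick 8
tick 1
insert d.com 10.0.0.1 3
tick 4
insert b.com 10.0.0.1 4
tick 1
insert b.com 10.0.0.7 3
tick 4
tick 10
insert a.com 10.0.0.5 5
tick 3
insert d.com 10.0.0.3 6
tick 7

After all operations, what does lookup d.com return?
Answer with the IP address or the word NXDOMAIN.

Answer: NXDOMAIN

Derivation:
Op 1: tick 4 -> clock=4.
Op 2: tick 1 -> clock=5.
Op 3: tick 4 -> clock=9.
Op 4: insert c.com -> 10.0.0.2 (expiry=9+5=14). clock=9
Op 5: insert d.com -> 10.0.0.5 (expiry=9+4=13). clock=9
Op 6: tick 8 -> clock=17. purged={c.com,d.com}
Op 7: insert a.com -> 10.0.0.3 (expiry=17+5=22). clock=17
Op 8: insert b.com -> 10.0.0.1 (expiry=17+1=18). clock=17
Op 9: insert c.com -> 10.0.0.5 (expiry=17+4=21). clock=17
Op 10: tick 9 -> clock=26. purged={a.com,b.com,c.com}
Op 11: tick 8 -> clock=34.
Op 12: tick 1 -> clock=35.
Op 13: insert d.com -> 10.0.0.1 (expiry=35+3=38). clock=35
Op 14: tick 4 -> clock=39. purged={d.com}
Op 15: insert b.com -> 10.0.0.1 (expiry=39+4=43). clock=39
Op 16: tick 1 -> clock=40.
Op 17: insert b.com -> 10.0.0.7 (expiry=40+3=43). clock=40
Op 18: tick 4 -> clock=44. purged={b.com}
Op 19: tick 10 -> clock=54.
Op 20: insert a.com -> 10.0.0.5 (expiry=54+5=59). clock=54
Op 21: tick 3 -> clock=57.
Op 22: insert d.com -> 10.0.0.3 (expiry=57+6=63). clock=57
Op 23: tick 7 -> clock=64. purged={a.com,d.com}
lookup d.com: not in cache (expired or never inserted)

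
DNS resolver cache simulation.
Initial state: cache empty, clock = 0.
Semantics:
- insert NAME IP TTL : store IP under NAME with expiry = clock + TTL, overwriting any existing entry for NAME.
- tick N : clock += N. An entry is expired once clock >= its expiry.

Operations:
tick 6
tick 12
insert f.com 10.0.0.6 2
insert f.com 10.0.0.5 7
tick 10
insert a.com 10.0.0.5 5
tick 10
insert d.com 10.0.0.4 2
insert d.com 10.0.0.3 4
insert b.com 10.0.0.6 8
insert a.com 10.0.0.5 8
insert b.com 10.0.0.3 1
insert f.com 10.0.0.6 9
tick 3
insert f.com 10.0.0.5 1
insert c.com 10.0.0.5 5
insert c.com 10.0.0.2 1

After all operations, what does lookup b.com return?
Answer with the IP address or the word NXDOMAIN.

Answer: NXDOMAIN

Derivation:
Op 1: tick 6 -> clock=6.
Op 2: tick 12 -> clock=18.
Op 3: insert f.com -> 10.0.0.6 (expiry=18+2=20). clock=18
Op 4: insert f.com -> 10.0.0.5 (expiry=18+7=25). clock=18
Op 5: tick 10 -> clock=28. purged={f.com}
Op 6: insert a.com -> 10.0.0.5 (expiry=28+5=33). clock=28
Op 7: tick 10 -> clock=38. purged={a.com}
Op 8: insert d.com -> 10.0.0.4 (expiry=38+2=40). clock=38
Op 9: insert d.com -> 10.0.0.3 (expiry=38+4=42). clock=38
Op 10: insert b.com -> 10.0.0.6 (expiry=38+8=46). clock=38
Op 11: insert a.com -> 10.0.0.5 (expiry=38+8=46). clock=38
Op 12: insert b.com -> 10.0.0.3 (expiry=38+1=39). clock=38
Op 13: insert f.com -> 10.0.0.6 (expiry=38+9=47). clock=38
Op 14: tick 3 -> clock=41. purged={b.com}
Op 15: insert f.com -> 10.0.0.5 (expiry=41+1=42). clock=41
Op 16: insert c.com -> 10.0.0.5 (expiry=41+5=46). clock=41
Op 17: insert c.com -> 10.0.0.2 (expiry=41+1=42). clock=41
lookup b.com: not in cache (expired or never inserted)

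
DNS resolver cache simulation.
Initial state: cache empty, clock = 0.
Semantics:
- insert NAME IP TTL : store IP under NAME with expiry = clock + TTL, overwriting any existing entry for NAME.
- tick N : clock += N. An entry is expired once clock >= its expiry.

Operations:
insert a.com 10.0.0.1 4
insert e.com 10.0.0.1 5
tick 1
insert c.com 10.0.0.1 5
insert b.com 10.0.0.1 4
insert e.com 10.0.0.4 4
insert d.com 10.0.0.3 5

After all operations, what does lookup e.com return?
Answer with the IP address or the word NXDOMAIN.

Op 1: insert a.com -> 10.0.0.1 (expiry=0+4=4). clock=0
Op 2: insert e.com -> 10.0.0.1 (expiry=0+5=5). clock=0
Op 3: tick 1 -> clock=1.
Op 4: insert c.com -> 10.0.0.1 (expiry=1+5=6). clock=1
Op 5: insert b.com -> 10.0.0.1 (expiry=1+4=5). clock=1
Op 6: insert e.com -> 10.0.0.4 (expiry=1+4=5). clock=1
Op 7: insert d.com -> 10.0.0.3 (expiry=1+5=6). clock=1
lookup e.com: present, ip=10.0.0.4 expiry=5 > clock=1

Answer: 10.0.0.4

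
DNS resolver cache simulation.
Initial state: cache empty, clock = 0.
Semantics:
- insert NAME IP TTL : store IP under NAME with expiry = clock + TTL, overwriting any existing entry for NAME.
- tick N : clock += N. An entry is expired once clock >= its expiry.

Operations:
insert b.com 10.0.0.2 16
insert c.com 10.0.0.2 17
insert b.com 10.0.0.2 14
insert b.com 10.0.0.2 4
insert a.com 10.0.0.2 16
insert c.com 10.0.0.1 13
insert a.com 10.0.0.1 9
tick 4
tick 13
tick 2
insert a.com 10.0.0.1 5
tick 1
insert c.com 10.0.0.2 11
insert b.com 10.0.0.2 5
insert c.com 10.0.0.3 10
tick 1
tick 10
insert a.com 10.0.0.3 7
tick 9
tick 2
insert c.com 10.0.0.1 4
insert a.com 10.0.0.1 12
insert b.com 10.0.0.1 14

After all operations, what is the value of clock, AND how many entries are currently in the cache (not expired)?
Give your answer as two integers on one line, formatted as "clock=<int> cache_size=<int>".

Op 1: insert b.com -> 10.0.0.2 (expiry=0+16=16). clock=0
Op 2: insert c.com -> 10.0.0.2 (expiry=0+17=17). clock=0
Op 3: insert b.com -> 10.0.0.2 (expiry=0+14=14). clock=0
Op 4: insert b.com -> 10.0.0.2 (expiry=0+4=4). clock=0
Op 5: insert a.com -> 10.0.0.2 (expiry=0+16=16). clock=0
Op 6: insert c.com -> 10.0.0.1 (expiry=0+13=13). clock=0
Op 7: insert a.com -> 10.0.0.1 (expiry=0+9=9). clock=0
Op 8: tick 4 -> clock=4. purged={b.com}
Op 9: tick 13 -> clock=17. purged={a.com,c.com}
Op 10: tick 2 -> clock=19.
Op 11: insert a.com -> 10.0.0.1 (expiry=19+5=24). clock=19
Op 12: tick 1 -> clock=20.
Op 13: insert c.com -> 10.0.0.2 (expiry=20+11=31). clock=20
Op 14: insert b.com -> 10.0.0.2 (expiry=20+5=25). clock=20
Op 15: insert c.com -> 10.0.0.3 (expiry=20+10=30). clock=20
Op 16: tick 1 -> clock=21.
Op 17: tick 10 -> clock=31. purged={a.com,b.com,c.com}
Op 18: insert a.com -> 10.0.0.3 (expiry=31+7=38). clock=31
Op 19: tick 9 -> clock=40. purged={a.com}
Op 20: tick 2 -> clock=42.
Op 21: insert c.com -> 10.0.0.1 (expiry=42+4=46). clock=42
Op 22: insert a.com -> 10.0.0.1 (expiry=42+12=54). clock=42
Op 23: insert b.com -> 10.0.0.1 (expiry=42+14=56). clock=42
Final clock = 42
Final cache (unexpired): {a.com,b.com,c.com} -> size=3

Answer: clock=42 cache_size=3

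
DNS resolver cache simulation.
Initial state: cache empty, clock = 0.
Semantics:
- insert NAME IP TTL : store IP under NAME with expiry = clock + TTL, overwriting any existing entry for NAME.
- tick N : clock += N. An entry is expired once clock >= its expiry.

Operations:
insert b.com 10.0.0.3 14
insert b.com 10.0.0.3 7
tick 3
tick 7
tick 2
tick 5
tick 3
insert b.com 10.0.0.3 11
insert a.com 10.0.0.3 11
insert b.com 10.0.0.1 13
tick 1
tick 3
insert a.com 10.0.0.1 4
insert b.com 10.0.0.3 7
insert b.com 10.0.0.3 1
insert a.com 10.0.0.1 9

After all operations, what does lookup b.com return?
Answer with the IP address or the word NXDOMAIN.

Op 1: insert b.com -> 10.0.0.3 (expiry=0+14=14). clock=0
Op 2: insert b.com -> 10.0.0.3 (expiry=0+7=7). clock=0
Op 3: tick 3 -> clock=3.
Op 4: tick 7 -> clock=10. purged={b.com}
Op 5: tick 2 -> clock=12.
Op 6: tick 5 -> clock=17.
Op 7: tick 3 -> clock=20.
Op 8: insert b.com -> 10.0.0.3 (expiry=20+11=31). clock=20
Op 9: insert a.com -> 10.0.0.3 (expiry=20+11=31). clock=20
Op 10: insert b.com -> 10.0.0.1 (expiry=20+13=33). clock=20
Op 11: tick 1 -> clock=21.
Op 12: tick 3 -> clock=24.
Op 13: insert a.com -> 10.0.0.1 (expiry=24+4=28). clock=24
Op 14: insert b.com -> 10.0.0.3 (expiry=24+7=31). clock=24
Op 15: insert b.com -> 10.0.0.3 (expiry=24+1=25). clock=24
Op 16: insert a.com -> 10.0.0.1 (expiry=24+9=33). clock=24
lookup b.com: present, ip=10.0.0.3 expiry=25 > clock=24

Answer: 10.0.0.3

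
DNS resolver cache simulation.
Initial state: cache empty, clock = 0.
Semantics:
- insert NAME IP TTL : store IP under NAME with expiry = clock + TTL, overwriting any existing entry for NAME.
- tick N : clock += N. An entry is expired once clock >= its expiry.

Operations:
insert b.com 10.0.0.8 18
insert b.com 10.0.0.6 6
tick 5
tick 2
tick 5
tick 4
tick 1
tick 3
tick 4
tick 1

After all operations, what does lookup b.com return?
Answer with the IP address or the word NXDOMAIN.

Answer: NXDOMAIN

Derivation:
Op 1: insert b.com -> 10.0.0.8 (expiry=0+18=18). clock=0
Op 2: insert b.com -> 10.0.0.6 (expiry=0+6=6). clock=0
Op 3: tick 5 -> clock=5.
Op 4: tick 2 -> clock=7. purged={b.com}
Op 5: tick 5 -> clock=12.
Op 6: tick 4 -> clock=16.
Op 7: tick 1 -> clock=17.
Op 8: tick 3 -> clock=20.
Op 9: tick 4 -> clock=24.
Op 10: tick 1 -> clock=25.
lookup b.com: not in cache (expired or never inserted)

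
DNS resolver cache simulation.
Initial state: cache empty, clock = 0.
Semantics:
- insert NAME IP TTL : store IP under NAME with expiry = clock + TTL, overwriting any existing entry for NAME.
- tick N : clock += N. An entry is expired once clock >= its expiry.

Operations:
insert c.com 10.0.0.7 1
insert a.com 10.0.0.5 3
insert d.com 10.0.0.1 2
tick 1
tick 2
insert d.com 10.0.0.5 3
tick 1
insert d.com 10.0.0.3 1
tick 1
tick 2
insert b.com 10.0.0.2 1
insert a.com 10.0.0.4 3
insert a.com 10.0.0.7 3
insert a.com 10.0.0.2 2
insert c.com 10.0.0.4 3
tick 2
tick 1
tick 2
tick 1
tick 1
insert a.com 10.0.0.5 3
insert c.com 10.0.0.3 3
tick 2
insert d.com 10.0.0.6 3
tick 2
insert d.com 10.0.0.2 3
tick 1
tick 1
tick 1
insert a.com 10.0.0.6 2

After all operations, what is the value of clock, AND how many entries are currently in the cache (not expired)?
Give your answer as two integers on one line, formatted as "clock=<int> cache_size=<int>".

Answer: clock=21 cache_size=1

Derivation:
Op 1: insert c.com -> 10.0.0.7 (expiry=0+1=1). clock=0
Op 2: insert a.com -> 10.0.0.5 (expiry=0+3=3). clock=0
Op 3: insert d.com -> 10.0.0.1 (expiry=0+2=2). clock=0
Op 4: tick 1 -> clock=1. purged={c.com}
Op 5: tick 2 -> clock=3. purged={a.com,d.com}
Op 6: insert d.com -> 10.0.0.5 (expiry=3+3=6). clock=3
Op 7: tick 1 -> clock=4.
Op 8: insert d.com -> 10.0.0.3 (expiry=4+1=5). clock=4
Op 9: tick 1 -> clock=5. purged={d.com}
Op 10: tick 2 -> clock=7.
Op 11: insert b.com -> 10.0.0.2 (expiry=7+1=8). clock=7
Op 12: insert a.com -> 10.0.0.4 (expiry=7+3=10). clock=7
Op 13: insert a.com -> 10.0.0.7 (expiry=7+3=10). clock=7
Op 14: insert a.com -> 10.0.0.2 (expiry=7+2=9). clock=7
Op 15: insert c.com -> 10.0.0.4 (expiry=7+3=10). clock=7
Op 16: tick 2 -> clock=9. purged={a.com,b.com}
Op 17: tick 1 -> clock=10. purged={c.com}
Op 18: tick 2 -> clock=12.
Op 19: tick 1 -> clock=13.
Op 20: tick 1 -> clock=14.
Op 21: insert a.com -> 10.0.0.5 (expiry=14+3=17). clock=14
Op 22: insert c.com -> 10.0.0.3 (expiry=14+3=17). clock=14
Op 23: tick 2 -> clock=16.
Op 24: insert d.com -> 10.0.0.6 (expiry=16+3=19). clock=16
Op 25: tick 2 -> clock=18. purged={a.com,c.com}
Op 26: insert d.com -> 10.0.0.2 (expiry=18+3=21). clock=18
Op 27: tick 1 -> clock=19.
Op 28: tick 1 -> clock=20.
Op 29: tick 1 -> clock=21. purged={d.com}
Op 30: insert a.com -> 10.0.0.6 (expiry=21+2=23). clock=21
Final clock = 21
Final cache (unexpired): {a.com} -> size=1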